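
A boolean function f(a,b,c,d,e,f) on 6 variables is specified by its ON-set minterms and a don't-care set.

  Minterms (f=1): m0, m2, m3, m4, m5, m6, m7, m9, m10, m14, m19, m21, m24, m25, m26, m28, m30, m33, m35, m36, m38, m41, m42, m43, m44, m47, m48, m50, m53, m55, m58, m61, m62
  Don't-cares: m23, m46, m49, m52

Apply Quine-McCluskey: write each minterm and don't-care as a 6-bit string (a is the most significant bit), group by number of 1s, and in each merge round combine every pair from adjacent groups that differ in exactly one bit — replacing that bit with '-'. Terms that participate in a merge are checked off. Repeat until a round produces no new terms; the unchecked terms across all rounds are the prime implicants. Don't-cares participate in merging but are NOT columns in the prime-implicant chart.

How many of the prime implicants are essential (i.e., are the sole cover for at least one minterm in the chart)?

8

[col 0] 000000*, 000010*, 000011*, 000100*, 000101*, 000110*, 000111*, 001001*, 001010*, 001110*, 010011*, 010101*, 010111*, 011000*, 011001*, 011010*, 011100*, 011110*, 100001*, 100011*, 100100*, 100110*, 101001*, 101010*, 101011*, 101100*, 101110*, 101111*, 110000*, 110001*, 110010*, 110100*, 110101*, 110111*, 111010*, 111101*, 111110*
[col 1] -00011, -00100*, -00110*, -01001, -01010*, -01110*, -10101*, -10111*, -11010*, -11110*, 0-0011*, 0-0101*, 0-0111*, 0-1001, 0-1010*, 0-1110*, 00-010*, 00-110*, 000-00*, 000-10*, 000-11*, 0000-0*, 00001-*, 0001-0*, 0001-1*, 00010-*, 00011-*, 001-10*, 010-11*, 0101-1*, 011-00*, 011-10*, 0110-0*, 01100-, 0111-0*, 1-0001, 1-0100, 1-1010*, 1-1110*, 10-001*, 10-011*, 10-100*, 10-110*, 1000-1*, 1001-0*, 101-10*, 101-11*, 1010-1*, 10101-*, 1011-0*, 10111-*, 11-010, 11-101, 110-00*, 110-01*, 1100-0, 11000-*, 1101-1*, 11010-*, 111-10*
[col 2] --1010*, --1110*, -0-110, -001-0, -01-10*, -101-1, -11-10*, 0-0-11, 0-01-1, 0-1-10*, 00--10, 000--0, 000-1-, 0001--, 011--0, 1-1-10*, 10-0-1, 10-1-0, 101-1-, 110-0-
[col 3] --1-10
Prime implicants: --1-10, -0-110, -00011, -001-0, -01001, -101-1, 0-0-11, 0-01-1, 0-1001, 00--10, 000--0, 000-1-, 0001--, 011--0, 01100-, 1-0001, 1-0100, 10-0-1, 10-1-0, 101-1-, 11-010, 11-101, 110-0-, 1100-0
PI chart (minterm → PIs covering it):
  0 | 000--0  (sole → essential)
  2 | 00--10,000--0,000-1-
  3 | -00011,0-0-11,000-1-
  4 | -001-0,000--0,0001--
  5 | 0-01-1,0001--
  6 | -0-110,-001-0,00--10,000--0,000-1-,0001--
  7 | 0-0-11,0-01-1,000-1-,0001--
  9 | -01001,0-1001
  10 | --1-10,00--10
  14 | --1-10,-0-110,00--10
  19 | 0-0-11  (sole → essential)
  21 | -101-1,0-01-1
  24 | 011--0,01100-
  25 | 0-1001,01100-
  26 | --1-10,011--0
  28 | 011--0  (sole → essential)
  30 | --1-10,011--0
  33 | 1-0001,10-0-1
  35 | -00011,10-0-1
  36 | -001-0,1-0100,10-1-0
  38 | -0-110,-001-0,10-1-0
  41 | -01001,10-0-1
  42 | --1-10,101-1-
  43 | 10-0-1,101-1-
  44 | 10-1-0  (sole → essential)
  47 | 101-1-  (sole → essential)
  48 | 110-0-,1100-0
  50 | 11-010,1100-0
  53 | -101-1,11-101,110-0-
  55 | -101-1  (sole → essential)
  58 | --1-10,11-010
  61 | 11-101  (sole → essential)
  62 | --1-10  (sole → essential)
Essential prime implicants: --1-10, -101-1, 0-0-11, 000--0, 011--0, 10-1-0, 101-1-, 11-101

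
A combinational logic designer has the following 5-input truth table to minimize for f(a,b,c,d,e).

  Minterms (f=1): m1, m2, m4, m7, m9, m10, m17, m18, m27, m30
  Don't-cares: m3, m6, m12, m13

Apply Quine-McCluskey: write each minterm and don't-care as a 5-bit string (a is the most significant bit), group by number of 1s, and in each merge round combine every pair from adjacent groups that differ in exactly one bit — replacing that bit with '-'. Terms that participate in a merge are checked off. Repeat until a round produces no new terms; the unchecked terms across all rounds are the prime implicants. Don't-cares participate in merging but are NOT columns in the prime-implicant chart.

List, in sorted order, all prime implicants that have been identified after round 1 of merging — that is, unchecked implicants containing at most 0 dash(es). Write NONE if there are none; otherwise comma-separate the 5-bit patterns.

size-2^0 implicants → 00001(✓)  00010(✓)  00011(✓)  00100(✓)  00110(✓)  00111(✓)  01001(✓)  01010(✓)  01100(✓)  01101(✓)  10001(✓)  10010(✓)  11011  11110
size-2^1 implicants → -0001  -0010  0-001  0-010  0-100  00-10(✓)  00-11(✓)  000-1  0001-(✓)  001-0  0011-(✓)  01-01  0110-
size-2^2 implicants → 00-1-
Unchecked terms (primes): -0001, -0010, 0-001, 0-010, 0-100, 00-1-, 000-1, 001-0, 01-01, 0110-, 11011, 11110

11011, 11110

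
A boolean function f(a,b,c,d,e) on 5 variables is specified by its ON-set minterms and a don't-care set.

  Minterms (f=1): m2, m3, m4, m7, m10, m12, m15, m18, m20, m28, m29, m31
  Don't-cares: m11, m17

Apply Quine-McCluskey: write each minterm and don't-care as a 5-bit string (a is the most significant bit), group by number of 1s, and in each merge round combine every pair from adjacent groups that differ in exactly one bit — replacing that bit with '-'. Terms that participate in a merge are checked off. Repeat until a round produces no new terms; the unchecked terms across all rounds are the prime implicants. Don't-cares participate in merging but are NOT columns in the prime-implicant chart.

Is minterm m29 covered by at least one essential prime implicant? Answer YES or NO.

Round 0: 00010✓ 00011✓ 00100✓ 00111✓ 01010✓ 01011✓ 01100✓ 01111✓ 10001 10010✓ 10100✓ 11100✓ 11101✓ 11111✓
Round 1: -0010 -0100✓ -1100✓ -1111 0-010✓ 0-011✓ 0-100✓ 0-111✓ 00-11✓ 0001-✓ 01-11✓ 0101-✓ 1-100✓ 111-1 1110-
Round 2: --100 0--11 0-01-
PIs = {--100, -0010, -1111, 0--11, 0-01-, 10001, 111-1, 1110-}
Coverage chart:
  m2: -0010,0-01-
  m3: 0--11,0-01-
  m4: --100 ←essential
  m7: 0--11 ←essential
  m10: 0-01- ←essential
  m12: --100 ←essential
  m15: -1111,0--11
  m18: -0010 ←essential
  m20: --100 ←essential
  m28: --100,1110-
  m29: 111-1,1110-
  m31: -1111,111-1
Essential: --100, -0010, 0--11, 0-01-

NO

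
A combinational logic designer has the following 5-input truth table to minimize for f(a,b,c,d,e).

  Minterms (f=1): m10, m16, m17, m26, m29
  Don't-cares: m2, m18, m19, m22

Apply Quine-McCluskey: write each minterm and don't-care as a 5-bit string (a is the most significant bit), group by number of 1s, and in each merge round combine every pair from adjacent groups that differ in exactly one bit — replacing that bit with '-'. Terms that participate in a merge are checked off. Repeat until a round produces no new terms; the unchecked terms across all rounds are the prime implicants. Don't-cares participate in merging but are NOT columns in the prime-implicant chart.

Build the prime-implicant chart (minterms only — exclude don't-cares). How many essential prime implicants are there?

3

Round 0: 00010✓ 01010✓ 10000✓ 10001✓ 10010✓ 10011✓ 10110✓ 11010✓ 11101
Round 1: -0010✓ -1010✓ 0-010✓ 1-010✓ 10-10 100-0✓ 100-1✓ 1000-✓ 1001-✓
Round 2: --010 100--
PIs = {--010, 10-10, 100--, 11101}
Coverage chart:
  m10: --010 ←essential
  m16: 100-- ←essential
  m17: 100-- ←essential
  m26: --010 ←essential
  m29: 11101 ←essential
Essential: --010, 100--, 11101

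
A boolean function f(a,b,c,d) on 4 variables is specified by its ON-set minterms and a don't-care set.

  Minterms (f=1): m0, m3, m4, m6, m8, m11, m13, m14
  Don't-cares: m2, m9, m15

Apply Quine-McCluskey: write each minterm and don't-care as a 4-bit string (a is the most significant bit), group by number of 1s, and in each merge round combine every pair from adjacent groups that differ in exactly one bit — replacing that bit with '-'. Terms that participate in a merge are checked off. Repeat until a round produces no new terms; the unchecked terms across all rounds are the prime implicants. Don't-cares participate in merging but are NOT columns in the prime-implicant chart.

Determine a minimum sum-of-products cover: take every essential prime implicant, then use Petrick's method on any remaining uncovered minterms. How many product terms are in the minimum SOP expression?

Round 0: 0000✓ 0010✓ 0011✓ 0100✓ 0110✓ 1000✓ 1001✓ 1011✓ 1101✓ 1110✓ 1111✓
Round 1: -000 -011 -110 0-00✓ 0-10✓ 00-0✓ 001- 01-0✓ 1-01✓ 1-11✓ 10-1✓ 100- 11-1✓ 111-
Round 2: 0--0 1--1
PIs = {-000, -011, -110, 0--0, 001-, 1--1, 100-, 111-}
Coverage chart:
  m0: -000,0--0
  m3: -011,001-
  m4: 0--0 ←essential
  m6: -110,0--0
  m8: -000,100-
  m11: -011,1--1
  m13: 1--1 ←essential
  m14: -110,111-
Essential: 0--0, 1--1
Petrick residual → -000, -011, -110
Min cover (5 terms): b'c'd' + b'cd + bcd' + a'd' + ad

5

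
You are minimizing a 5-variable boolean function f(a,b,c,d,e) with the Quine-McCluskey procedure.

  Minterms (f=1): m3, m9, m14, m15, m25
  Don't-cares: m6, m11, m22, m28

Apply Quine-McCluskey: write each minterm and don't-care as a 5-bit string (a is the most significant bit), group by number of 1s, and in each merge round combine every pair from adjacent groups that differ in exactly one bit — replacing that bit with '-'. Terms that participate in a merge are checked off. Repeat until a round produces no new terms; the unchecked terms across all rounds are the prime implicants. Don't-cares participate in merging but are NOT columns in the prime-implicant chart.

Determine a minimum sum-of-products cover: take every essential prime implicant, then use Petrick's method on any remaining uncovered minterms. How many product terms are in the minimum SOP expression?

size-2^0 implicants → 00011(✓)  00110(✓)  01001(✓)  01011(✓)  01110(✓)  01111(✓)  10110(✓)  11001(✓)  11100
size-2^1 implicants → -0110  -1001  0-011  0-110  01-11  010-1  0111-
Unchecked terms (primes): -0110, -1001, 0-011, 0-110, 01-11, 010-1, 0111-, 11100
Minterm coverage:
  m3 ⊆ 0-011 [E]
  m9 ⊆ -1001,010-1
  m14 ⊆ 0-110,0111-
  m15 ⊆ 01-11,0111-
  m25 ⊆ -1001 [E]
E = {-1001, 0-011}
Petrick residual → 0111-
Cover = bc'd'e + a'c'de + a'bcd  |cover|=3

3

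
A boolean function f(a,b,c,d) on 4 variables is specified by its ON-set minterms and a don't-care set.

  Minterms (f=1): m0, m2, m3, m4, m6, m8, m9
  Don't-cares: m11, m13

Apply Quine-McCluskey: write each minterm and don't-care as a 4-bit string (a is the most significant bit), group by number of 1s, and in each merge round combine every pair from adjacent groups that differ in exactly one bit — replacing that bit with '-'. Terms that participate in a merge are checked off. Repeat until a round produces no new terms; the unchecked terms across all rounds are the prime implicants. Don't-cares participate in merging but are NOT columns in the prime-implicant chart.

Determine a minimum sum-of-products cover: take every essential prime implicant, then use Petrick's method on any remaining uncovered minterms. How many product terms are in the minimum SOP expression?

size-2^0 implicants → 0000(✓)  0010(✓)  0011(✓)  0100(✓)  0110(✓)  1000(✓)  1001(✓)  1011(✓)  1101(✓)
size-2^1 implicants → -000  -011  0-00(✓)  0-10(✓)  00-0(✓)  001-  01-0(✓)  1-01  10-1  100-
size-2^2 implicants → 0--0
Unchecked terms (primes): -000, -011, 0--0, 001-, 1-01, 10-1, 100-
Minterm coverage:
  m0 ⊆ -000,0--0
  m2 ⊆ 0--0,001-
  m3 ⊆ -011,001-
  m4 ⊆ 0--0 [E]
  m6 ⊆ 0--0 [E]
  m8 ⊆ -000,100-
  m9 ⊆ 1-01,10-1,100-
E = {0--0}
Petrick residual → -011, 100-
Cover = b'cd + a'd' + ab'c'  |cover|=3

3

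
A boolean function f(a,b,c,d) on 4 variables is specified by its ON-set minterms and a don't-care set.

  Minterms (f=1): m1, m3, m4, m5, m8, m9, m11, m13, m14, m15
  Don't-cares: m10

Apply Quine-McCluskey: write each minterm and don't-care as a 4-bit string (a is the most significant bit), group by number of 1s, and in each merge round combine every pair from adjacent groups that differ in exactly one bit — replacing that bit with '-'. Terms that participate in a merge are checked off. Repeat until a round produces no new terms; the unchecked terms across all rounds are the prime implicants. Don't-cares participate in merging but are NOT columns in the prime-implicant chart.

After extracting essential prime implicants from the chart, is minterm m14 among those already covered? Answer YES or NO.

Round 0: 0001✓ 0011✓ 0100✓ 0101✓ 1000✓ 1001✓ 1010✓ 1011✓ 1101✓ 1110✓ 1111✓
Round 1: -001✓ -011✓ -101✓ 0-01✓ 00-1✓ 010- 1-01✓ 1-10✓ 1-11✓ 10-0✓ 10-1✓ 100-✓ 101-✓ 11-1✓ 111-✓
Round 2: --01 -0-1 1--1 1-1- 10--
PIs = {--01, -0-1, 010-, 1--1, 1-1-, 10--}
Coverage chart:
  m1: --01,-0-1
  m3: -0-1 ←essential
  m4: 010- ←essential
  m5: --01,010-
  m8: 10-- ←essential
  m9: --01,-0-1,1--1,10--
  m11: -0-1,1--1,1-1-,10--
  m13: --01,1--1
  m14: 1-1- ←essential
  m15: 1--1,1-1-
Essential: -0-1, 010-, 1-1-, 10--

YES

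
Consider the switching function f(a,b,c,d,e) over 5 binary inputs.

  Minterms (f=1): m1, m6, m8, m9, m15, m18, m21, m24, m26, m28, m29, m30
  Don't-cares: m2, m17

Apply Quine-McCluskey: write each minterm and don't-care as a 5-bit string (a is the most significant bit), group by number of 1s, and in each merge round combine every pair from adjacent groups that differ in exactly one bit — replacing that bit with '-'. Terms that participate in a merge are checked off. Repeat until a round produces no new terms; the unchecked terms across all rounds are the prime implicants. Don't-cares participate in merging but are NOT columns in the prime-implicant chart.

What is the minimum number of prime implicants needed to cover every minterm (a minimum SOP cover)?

size-2^0 implicants → 00001(✓)  00010(✓)  00110(✓)  01000(✓)  01001(✓)  01111  10001(✓)  10010(✓)  10101(✓)  11000(✓)  11010(✓)  11100(✓)  11101(✓)  11110(✓)
size-2^1 implicants → -0001  -0010  -1000  0-001  00-10  0100-  1-010  1-101  10-01  11-00(✓)  11-10(✓)  110-0(✓)  111-0(✓)  1110-
size-2^2 implicants → 11--0
Unchecked terms (primes): -0001, -0010, -1000, 0-001, 00-10, 0100-, 01111, 1-010, 1-101, 10-01, 11--0, 1110-
Minterm coverage:
  m1 ⊆ -0001,0-001
  m6 ⊆ 00-10 [E]
  m8 ⊆ -1000,0100-
  m9 ⊆ 0-001,0100-
  m15 ⊆ 01111 [E]
  m18 ⊆ -0010,1-010
  m21 ⊆ 1-101,10-01
  m24 ⊆ -1000,11--0
  m26 ⊆ 1-010,11--0
  m28 ⊆ 11--0,1110-
  m29 ⊆ 1-101,1110-
  m30 ⊆ 11--0 [E]
E = {00-10, 01111, 11--0}
Petrick residual → -0001, -0010, 0100-, 1-101
Cover = b'c'd'e + b'c'de' + a'b'de' + a'bc'd' + a'bcde + acd'e + abe'  |cover|=7

7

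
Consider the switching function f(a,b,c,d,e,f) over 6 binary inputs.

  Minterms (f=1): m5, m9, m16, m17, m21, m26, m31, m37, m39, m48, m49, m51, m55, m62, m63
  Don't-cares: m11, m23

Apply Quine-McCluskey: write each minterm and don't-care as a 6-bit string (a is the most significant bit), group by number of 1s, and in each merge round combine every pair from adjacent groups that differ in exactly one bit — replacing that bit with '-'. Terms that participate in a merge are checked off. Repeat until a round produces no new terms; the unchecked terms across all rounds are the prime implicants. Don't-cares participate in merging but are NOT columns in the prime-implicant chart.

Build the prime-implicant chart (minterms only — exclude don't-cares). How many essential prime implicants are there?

[col 0] 000101*, 001001*, 001011*, 010000*, 010001*, 010101*, 010111*, 011010, 011111*, 100101*, 100111*, 110000*, 110001*, 110011*, 110111*, 111110*, 111111*
[col 1] -00101, -10000*, -10001*, -10111*, -11111*, 0-0101, 0010-1, 01-111*, 010-01, 01000-*, 0101-1, 1-0111, 1001-1, 11-111*, 110-11, 1100-1, 11000-*, 11111-
[col 2] -1-111, -1000-
Prime implicants: -00101, -1-111, -1000-, 0-0101, 0010-1, 010-01, 0101-1, 011010, 1-0111, 1001-1, 110-11, 1100-1, 11111-
PI chart (minterm → PIs covering it):
  5 | -00101,0-0101
  9 | 0010-1  (sole → essential)
  16 | -1000-  (sole → essential)
  17 | -1000-,010-01
  21 | 0-0101,010-01,0101-1
  26 | 011010  (sole → essential)
  31 | -1-111  (sole → essential)
  37 | -00101,1001-1
  39 | 1-0111,1001-1
  48 | -1000-  (sole → essential)
  49 | -1000-,1100-1
  51 | 110-11,1100-1
  55 | -1-111,1-0111,110-11
  62 | 11111-  (sole → essential)
  63 | -1-111,11111-
Essential prime implicants: -1-111, -1000-, 0010-1, 011010, 11111-

5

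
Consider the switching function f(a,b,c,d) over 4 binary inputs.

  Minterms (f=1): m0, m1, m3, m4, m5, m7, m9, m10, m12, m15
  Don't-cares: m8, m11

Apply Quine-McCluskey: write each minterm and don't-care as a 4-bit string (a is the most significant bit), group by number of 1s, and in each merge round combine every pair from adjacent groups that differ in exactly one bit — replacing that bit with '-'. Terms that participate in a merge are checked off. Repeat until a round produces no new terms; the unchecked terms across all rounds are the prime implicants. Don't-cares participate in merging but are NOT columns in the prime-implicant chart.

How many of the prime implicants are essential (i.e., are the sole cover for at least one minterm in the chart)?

3

Round 0: 0000✓ 0001✓ 0011✓ 0100✓ 0101✓ 0111✓ 1000✓ 1001✓ 1010✓ 1011✓ 1100✓ 1111✓
Round 1: -000✓ -001✓ -011✓ -100✓ -111✓ 0-00✓ 0-01✓ 0-11✓ 00-1✓ 000-✓ 01-1✓ 010-✓ 1-00✓ 1-11✓ 10-0✓ 10-1✓ 100-✓ 101-✓
Round 2: --00 --11 -0-1 -00- 0--1 0-0- 10--
PIs = {--00, --11, -0-1, -00-, 0--1, 0-0-, 10--}
Coverage chart:
  m0: --00,-00-,0-0-
  m1: -0-1,-00-,0--1,0-0-
  m3: --11,-0-1,0--1
  m4: --00,0-0-
  m5: 0--1,0-0-
  m7: --11,0--1
  m9: -0-1,-00-,10--
  m10: 10-- ←essential
  m12: --00 ←essential
  m15: --11 ←essential
Essential: --00, --11, 10--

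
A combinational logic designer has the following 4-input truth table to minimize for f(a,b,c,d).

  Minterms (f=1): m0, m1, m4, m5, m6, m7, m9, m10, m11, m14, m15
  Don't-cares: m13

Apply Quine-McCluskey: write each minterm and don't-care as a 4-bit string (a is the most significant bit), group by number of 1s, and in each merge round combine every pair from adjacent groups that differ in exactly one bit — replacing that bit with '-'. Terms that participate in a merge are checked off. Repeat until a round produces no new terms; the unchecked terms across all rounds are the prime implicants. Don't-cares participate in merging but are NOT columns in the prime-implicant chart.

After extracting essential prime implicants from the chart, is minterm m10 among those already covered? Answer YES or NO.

YES

size-2^0 implicants → 0000(✓)  0001(✓)  0100(✓)  0101(✓)  0110(✓)  0111(✓)  1001(✓)  1010(✓)  1011(✓)  1101(✓)  1110(✓)  1111(✓)
size-2^1 implicants → -001(✓)  -101(✓)  -110(✓)  -111(✓)  0-00(✓)  0-01(✓)  000-(✓)  01-0(✓)  01-1(✓)  010-(✓)  011-(✓)  1-01(✓)  1-10(✓)  1-11(✓)  10-1(✓)  101-(✓)  11-1(✓)  111-(✓)
size-2^2 implicants → --01  -1-1  -11-  0-0-  01--  1--1  1-1-
Unchecked terms (primes): --01, -1-1, -11-, 0-0-, 01--, 1--1, 1-1-
Minterm coverage:
  m0 ⊆ 0-0- [E]
  m1 ⊆ --01,0-0-
  m4 ⊆ 0-0-,01--
  m5 ⊆ --01,-1-1,0-0-,01--
  m6 ⊆ -11-,01--
  m7 ⊆ -1-1,-11-,01--
  m9 ⊆ --01,1--1
  m10 ⊆ 1-1- [E]
  m11 ⊆ 1--1,1-1-
  m14 ⊆ -11-,1-1-
  m15 ⊆ -1-1,-11-,1--1,1-1-
E = {0-0-, 1-1-}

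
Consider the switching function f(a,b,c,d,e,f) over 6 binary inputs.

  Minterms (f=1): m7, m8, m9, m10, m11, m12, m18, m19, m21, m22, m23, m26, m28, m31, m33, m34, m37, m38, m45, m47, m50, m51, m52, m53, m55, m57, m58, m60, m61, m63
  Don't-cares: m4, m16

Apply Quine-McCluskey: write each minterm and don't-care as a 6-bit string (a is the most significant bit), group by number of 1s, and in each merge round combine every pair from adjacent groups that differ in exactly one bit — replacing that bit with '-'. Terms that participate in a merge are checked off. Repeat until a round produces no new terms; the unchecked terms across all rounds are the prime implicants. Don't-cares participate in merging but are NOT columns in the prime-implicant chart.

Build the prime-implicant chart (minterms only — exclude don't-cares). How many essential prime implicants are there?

size-2^0 implicants → 000100(✓)  000111(✓)  001000(✓)  001001(✓)  001010(✓)  001011(✓)  001100(✓)  010000(✓)  010010(✓)  010011(✓)  010101(✓)  010110(✓)  010111(✓)  011010(✓)  011100(✓)  011111(✓)  100001(✓)  100010(✓)  100101(✓)  100110(✓)  101101(✓)  101111(✓)  110010(✓)  110011(✓)  110100(✓)  110101(✓)  110111(✓)  111001(✓)  111010(✓)  111100(✓)  111101(✓)  111111(✓)
size-2^1 implicants → -10010(✓)  -10011(✓)  -10101(✓)  -10111(✓)  -11010(✓)  -11100  -11111(✓)  0-0111  0-1010  0-1100  00-100  001-00  0010-0(✓)  0010-1(✓)  00100-(✓)  00101-(✓)  01-010(✓)  01-111(✓)  010-10(✓)  010-11(✓)  0100-0  01001-(✓)  0101-1(✓)  01011-(✓)  1-0010  1-0101(✓)  1-1101(✓)  1-1111(✓)  10-101(✓)  100-01  100-10  1011-1(✓)  11-010(✓)  11-100(✓)  11-101(✓)  11-111(✓)  110-11(✓)  11001-(✓)  1101-1(✓)  11010-(✓)  111-01  1111-1(✓)  11110-(✓)
size-2^2 implicants → -1-010  -1-111  -10-11  -1001-  -101-1  0010--  010-1-  1--101  1-11-1  11-1-1  11-10-
Unchecked terms (primes): -1-010, -1-111, -10-11, -1001-, -101-1, -11100, 0-0111, 0-1010, 0-1100, 00-100, 001-00, 0010--, 010-1-, 0100-0, 1--101, 1-0010, 1-11-1, 100-01, 100-10, 11-1-1, 11-10-, 111-01
Minterm coverage:
  m7 ⊆ 0-0111 [E]
  m8 ⊆ 001-00,0010--
  m9 ⊆ 0010-- [E]
  m10 ⊆ 0-1010,0010--
  m11 ⊆ 0010-- [E]
  m12 ⊆ 0-1100,00-100,001-00
  m18 ⊆ -1-010,-1001-,010-1-,0100-0
  m19 ⊆ -10-11,-1001-,010-1-
  m21 ⊆ -101-1 [E]
  m22 ⊆ 010-1- [E]
  m23 ⊆ -1-111,-10-11,-101-1,0-0111,010-1-
  m26 ⊆ -1-010,0-1010
  m28 ⊆ -11100,0-1100
  m31 ⊆ -1-111 [E]
  m33 ⊆ 100-01 [E]
  m34 ⊆ 1-0010,100-10
  m37 ⊆ 1--101,100-01
  m38 ⊆ 100-10 [E]
  m45 ⊆ 1--101,1-11-1
  m47 ⊆ 1-11-1 [E]
  m50 ⊆ -1-010,-1001-,1-0010
  m51 ⊆ -10-11,-1001-
  m52 ⊆ 11-10- [E]
  m53 ⊆ -101-1,1--101,11-1-1,11-10-
  m55 ⊆ -1-111,-10-11,-101-1,11-1-1
  m57 ⊆ 111-01 [E]
  m58 ⊆ -1-010 [E]
  m60 ⊆ -11100,11-10-
  m61 ⊆ 1--101,1-11-1,11-1-1,11-10-,111-01
  m63 ⊆ -1-111,1-11-1,11-1-1
E = {-1-010, -1-111, -101-1, 0-0111, 0010--, 010-1-, 1-11-1, 100-01, 100-10, 11-10-, 111-01}

11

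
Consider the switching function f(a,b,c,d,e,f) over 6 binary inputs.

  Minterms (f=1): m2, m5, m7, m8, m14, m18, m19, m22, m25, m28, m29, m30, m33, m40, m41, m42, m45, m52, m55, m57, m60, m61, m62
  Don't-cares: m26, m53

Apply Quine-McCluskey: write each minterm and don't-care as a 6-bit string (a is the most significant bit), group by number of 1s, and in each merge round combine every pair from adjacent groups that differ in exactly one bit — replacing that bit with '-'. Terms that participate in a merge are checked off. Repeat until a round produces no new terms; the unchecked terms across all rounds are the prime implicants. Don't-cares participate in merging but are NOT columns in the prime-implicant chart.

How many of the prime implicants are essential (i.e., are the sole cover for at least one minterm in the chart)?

Round 0: 000010✓ 000101✓ 000111✓ 001000✓ 001110✓ 010010✓ 010011✓ 010110✓ 011001✓ 011010✓ 011100✓ 011101✓ 011110✓ 100001✓ 101000✓ 101001✓ 101010✓ 101101✓ 110100✓ 110101✓ 110111✓ 111001✓ 111100✓ 111101✓ 111110✓
Round 1: -01000 -11001✓ -11100✓ -11101✓ -11110✓ 0-0010 0-1110 0001-1 01-010✓ 01-110✓ 010-10✓ 01001- 011-01✓ 011-10✓ 0111-0✓ 01110-✓ 1-1001✓ 1-1101✓ 10-001 101-01✓ 1010-0 10100- 11-100✓ 11-101✓ 1101-1 11010-✓ 111-01✓ 1111-0✓ 11110-✓
Round 2: -11-01 -111-0 -1110- 01--10 1-1-01 11-10-
PIs = {-01000, -11-01, -111-0, -1110-, 0-0010, 0-1110, 0001-1, 01--10, 01001-, 1-1-01, 10-001, 1010-0, 10100-, 11-10-, 1101-1}
Coverage chart:
  m2: 0-0010 ←essential
  m5: 0001-1 ←essential
  m7: 0001-1 ←essential
  m8: -01000 ←essential
  m14: 0-1110 ←essential
  m18: 0-0010,01--10,01001-
  m19: 01001- ←essential
  m22: 01--10 ←essential
  m25: -11-01 ←essential
  m28: -111-0,-1110-
  m29: -11-01,-1110-
  m30: -111-0,0-1110,01--10
  m33: 10-001 ←essential
  m40: -01000,1010-0,10100-
  m41: 1-1-01,10-001,10100-
  m42: 1010-0 ←essential
  m45: 1-1-01 ←essential
  m52: 11-10- ←essential
  m55: 1101-1 ←essential
  m57: -11-01,1-1-01
  m60: -111-0,-1110-,11-10-
  m61: -11-01,-1110-,1-1-01,11-10-
  m62: -111-0 ←essential
Essential: -01000, -11-01, -111-0, 0-0010, 0-1110, 0001-1, 01--10, 01001-, 1-1-01, 10-001, 1010-0, 11-10-, 1101-1

13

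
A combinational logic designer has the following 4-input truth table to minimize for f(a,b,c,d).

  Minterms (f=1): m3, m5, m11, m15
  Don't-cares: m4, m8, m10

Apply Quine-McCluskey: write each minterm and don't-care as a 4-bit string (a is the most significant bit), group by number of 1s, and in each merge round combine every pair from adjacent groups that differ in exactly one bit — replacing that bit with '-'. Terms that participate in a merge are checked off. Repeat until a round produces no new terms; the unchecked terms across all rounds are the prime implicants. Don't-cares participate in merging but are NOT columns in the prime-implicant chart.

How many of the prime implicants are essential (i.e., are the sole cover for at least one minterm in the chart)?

size-2^0 implicants → 0011(✓)  0100(✓)  0101(✓)  1000(✓)  1010(✓)  1011(✓)  1111(✓)
size-2^1 implicants → -011  010-  1-11  10-0  101-
Unchecked terms (primes): -011, 010-, 1-11, 10-0, 101-
Minterm coverage:
  m3 ⊆ -011 [E]
  m5 ⊆ 010- [E]
  m11 ⊆ -011,1-11,101-
  m15 ⊆ 1-11 [E]
E = {-011, 010-, 1-11}

3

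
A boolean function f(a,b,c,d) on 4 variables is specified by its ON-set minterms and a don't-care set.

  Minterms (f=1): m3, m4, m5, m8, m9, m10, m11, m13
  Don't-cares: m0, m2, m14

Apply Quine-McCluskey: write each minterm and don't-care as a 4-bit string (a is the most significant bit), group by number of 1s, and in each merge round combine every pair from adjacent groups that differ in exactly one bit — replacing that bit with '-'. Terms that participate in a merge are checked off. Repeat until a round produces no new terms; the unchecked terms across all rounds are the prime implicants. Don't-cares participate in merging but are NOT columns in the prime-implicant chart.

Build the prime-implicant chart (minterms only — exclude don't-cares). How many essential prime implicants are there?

size-2^0 implicants → 0000(✓)  0010(✓)  0011(✓)  0100(✓)  0101(✓)  1000(✓)  1001(✓)  1010(✓)  1011(✓)  1101(✓)  1110(✓)
size-2^1 implicants → -000(✓)  -010(✓)  -011(✓)  -101  0-00  00-0(✓)  001-(✓)  010-  1-01  1-10  10-0(✓)  10-1(✓)  100-(✓)  101-(✓)
size-2^2 implicants → -0-0  -01-  10--
Unchecked terms (primes): -0-0, -01-, -101, 0-00, 010-, 1-01, 1-10, 10--
Minterm coverage:
  m3 ⊆ -01- [E]
  m4 ⊆ 0-00,010-
  m5 ⊆ -101,010-
  m8 ⊆ -0-0,10--
  m9 ⊆ 1-01,10--
  m10 ⊆ -0-0,-01-,1-10,10--
  m11 ⊆ -01-,10--
  m13 ⊆ -101,1-01
E = {-01-}

1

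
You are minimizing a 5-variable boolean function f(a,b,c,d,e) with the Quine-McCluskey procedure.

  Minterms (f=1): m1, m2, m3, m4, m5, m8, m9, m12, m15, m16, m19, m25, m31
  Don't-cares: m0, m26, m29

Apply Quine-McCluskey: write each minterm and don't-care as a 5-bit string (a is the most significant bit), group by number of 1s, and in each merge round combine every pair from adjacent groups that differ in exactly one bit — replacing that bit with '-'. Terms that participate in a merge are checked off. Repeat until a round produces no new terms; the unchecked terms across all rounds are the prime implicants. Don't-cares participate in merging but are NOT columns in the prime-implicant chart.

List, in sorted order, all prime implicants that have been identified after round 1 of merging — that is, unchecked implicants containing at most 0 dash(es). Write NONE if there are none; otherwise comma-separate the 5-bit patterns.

size-2^0 implicants → 00000(✓)  00001(✓)  00010(✓)  00011(✓)  00100(✓)  00101(✓)  01000(✓)  01001(✓)  01100(✓)  01111(✓)  10000(✓)  10011(✓)  11001(✓)  11010  11101(✓)  11111(✓)
size-2^1 implicants → -0000  -0011  -1001  -1111  0-000(✓)  0-001(✓)  0-100(✓)  00-00(✓)  00-01(✓)  000-0(✓)  000-1(✓)  0000-(✓)  0001-(✓)  0010-(✓)  01-00(✓)  0100-(✓)  11-01  111-1
size-2^2 implicants → 0--00  0-00-  00-0-  000--
Unchecked terms (primes): -0000, -0011, -1001, -1111, 0--00, 0-00-, 00-0-, 000--, 11-01, 11010, 111-1

11010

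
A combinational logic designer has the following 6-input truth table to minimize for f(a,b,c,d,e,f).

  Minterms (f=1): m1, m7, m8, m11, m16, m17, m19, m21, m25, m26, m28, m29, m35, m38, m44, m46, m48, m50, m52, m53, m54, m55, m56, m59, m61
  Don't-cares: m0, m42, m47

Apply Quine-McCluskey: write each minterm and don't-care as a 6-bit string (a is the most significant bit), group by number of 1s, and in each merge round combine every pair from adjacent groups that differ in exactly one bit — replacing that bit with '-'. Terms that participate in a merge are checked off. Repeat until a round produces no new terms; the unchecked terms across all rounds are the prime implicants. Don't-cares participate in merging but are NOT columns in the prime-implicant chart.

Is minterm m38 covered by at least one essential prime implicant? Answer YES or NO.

NO

size-2^0 implicants → 000000(✓)  000001(✓)  000111  001000(✓)  001011  010000(✓)  010001(✓)  010011(✓)  010101(✓)  011001(✓)  011010  011100(✓)  011101(✓)  100011  100110(✓)  101010(✓)  101100(✓)  101110(✓)  101111(✓)  110000(✓)  110010(✓)  110100(✓)  110101(✓)  110110(✓)  110111(✓)  111000(✓)  111011  111101(✓)
size-2^1 implicants → -10000  -10101(✓)  -11101(✓)  0-0000(✓)  0-0001(✓)  00-000  00000-(✓)  01-001(✓)  01-101(✓)  010-01(✓)  0100-1  01000-(✓)  011-01(✓)  01110-  1-0110  10-110  101-10  1011-0  10111-  11-000  11-101(✓)  110-00(✓)  110-10(✓)  1100-0(✓)  1101-0(✓)  1101-1(✓)  11010-(✓)  11011-(✓)
size-2^2 implicants → -1-101  0-000-  01--01  110--0  1101--
Unchecked terms (primes): -1-101, -10000, 0-000-, 00-000, 000111, 001011, 01--01, 0100-1, 011010, 01110-, 1-0110, 10-110, 100011, 101-10, 1011-0, 10111-, 11-000, 110--0, 1101--, 111011
Minterm coverage:
  m1 ⊆ 0-000- [E]
  m7 ⊆ 000111 [E]
  m8 ⊆ 00-000 [E]
  m11 ⊆ 001011 [E]
  m16 ⊆ -10000,0-000-
  m17 ⊆ 0-000-,01--01,0100-1
  m19 ⊆ 0100-1 [E]
  m21 ⊆ -1-101,01--01
  m25 ⊆ 01--01 [E]
  m26 ⊆ 011010 [E]
  m28 ⊆ 01110- [E]
  m29 ⊆ -1-101,01--01,01110-
  m35 ⊆ 100011 [E]
  m38 ⊆ 1-0110,10-110
  m44 ⊆ 1011-0 [E]
  m46 ⊆ 10-110,101-10,1011-0,10111-
  m48 ⊆ -10000,11-000,110--0
  m50 ⊆ 110--0 [E]
  m52 ⊆ 110--0,1101--
  m53 ⊆ -1-101,1101--
  m54 ⊆ 1-0110,110--0,1101--
  m55 ⊆ 1101-- [E]
  m56 ⊆ 11-000 [E]
  m59 ⊆ 111011 [E]
  m61 ⊆ -1-101 [E]
E = {-1-101, 0-000-, 00-000, 000111, 001011, 01--01, 0100-1, 011010, 01110-, 100011, 1011-0, 11-000, 110--0, 1101--, 111011}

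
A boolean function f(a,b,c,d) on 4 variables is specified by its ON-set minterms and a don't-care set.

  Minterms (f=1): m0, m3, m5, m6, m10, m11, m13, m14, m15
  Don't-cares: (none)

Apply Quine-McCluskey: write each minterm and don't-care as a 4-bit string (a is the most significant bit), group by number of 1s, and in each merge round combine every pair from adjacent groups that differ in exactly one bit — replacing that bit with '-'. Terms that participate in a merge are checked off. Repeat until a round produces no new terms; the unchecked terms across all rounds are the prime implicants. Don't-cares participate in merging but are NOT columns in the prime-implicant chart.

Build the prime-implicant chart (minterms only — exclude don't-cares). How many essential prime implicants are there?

size-2^0 implicants → 0000  0011(✓)  0101(✓)  0110(✓)  1010(✓)  1011(✓)  1101(✓)  1110(✓)  1111(✓)
size-2^1 implicants → -011  -101  -110  1-10(✓)  1-11(✓)  101-(✓)  11-1  111-(✓)
size-2^2 implicants → 1-1-
Unchecked terms (primes): -011, -101, -110, 0000, 1-1-, 11-1
Minterm coverage:
  m0 ⊆ 0000 [E]
  m3 ⊆ -011 [E]
  m5 ⊆ -101 [E]
  m6 ⊆ -110 [E]
  m10 ⊆ 1-1- [E]
  m11 ⊆ -011,1-1-
  m13 ⊆ -101,11-1
  m14 ⊆ -110,1-1-
  m15 ⊆ 1-1-,11-1
E = {-011, -101, -110, 0000, 1-1-}

5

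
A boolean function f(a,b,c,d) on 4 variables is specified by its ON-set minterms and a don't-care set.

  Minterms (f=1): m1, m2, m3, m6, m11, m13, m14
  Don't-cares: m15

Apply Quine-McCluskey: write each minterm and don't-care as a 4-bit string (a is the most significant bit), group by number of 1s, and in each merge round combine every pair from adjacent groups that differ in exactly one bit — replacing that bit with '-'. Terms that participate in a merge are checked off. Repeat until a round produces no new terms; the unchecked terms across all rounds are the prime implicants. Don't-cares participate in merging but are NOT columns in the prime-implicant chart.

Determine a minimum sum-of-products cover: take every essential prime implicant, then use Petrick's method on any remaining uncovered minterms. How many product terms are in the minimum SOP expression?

size-2^0 implicants → 0001(✓)  0010(✓)  0011(✓)  0110(✓)  1011(✓)  1101(✓)  1110(✓)  1111(✓)
size-2^1 implicants → -011  -110  0-10  00-1  001-  1-11  11-1  111-
Unchecked terms (primes): -011, -110, 0-10, 00-1, 001-, 1-11, 11-1, 111-
Minterm coverage:
  m1 ⊆ 00-1 [E]
  m2 ⊆ 0-10,001-
  m3 ⊆ -011,00-1,001-
  m6 ⊆ -110,0-10
  m11 ⊆ -011,1-11
  m13 ⊆ 11-1 [E]
  m14 ⊆ -110,111-
E = {00-1, 11-1}
Petrick residual → -011, -110, 0-10
Cover = b'cd + bcd' + a'cd' + a'b'd + abd  |cover|=5

5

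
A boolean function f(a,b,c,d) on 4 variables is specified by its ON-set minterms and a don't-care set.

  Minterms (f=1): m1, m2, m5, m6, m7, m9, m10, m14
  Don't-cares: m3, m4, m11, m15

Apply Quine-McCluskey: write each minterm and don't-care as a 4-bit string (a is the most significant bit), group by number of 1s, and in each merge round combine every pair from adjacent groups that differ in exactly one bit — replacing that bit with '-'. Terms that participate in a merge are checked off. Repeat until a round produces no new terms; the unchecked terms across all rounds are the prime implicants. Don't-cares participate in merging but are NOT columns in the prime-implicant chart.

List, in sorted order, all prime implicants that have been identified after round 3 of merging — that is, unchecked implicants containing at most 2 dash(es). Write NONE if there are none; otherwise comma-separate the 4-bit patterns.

-0-1, 0--1, 01--

[col 0] 0001*, 0010*, 0011*, 0100*, 0101*, 0110*, 0111*, 1001*, 1010*, 1011*, 1110*, 1111*
[col 1] -001*, -010*, -011*, -110*, -111*, 0-01*, 0-10*, 0-11*, 00-1*, 001-*, 01-0*, 01-1*, 010-*, 011-*, 1-10*, 1-11*, 10-1*, 101-*, 111-*
[col 2] --10*, --11*, -0-1, -01-*, -11-*, 0--1, 0-1-*, 01--, 1-1-*
[col 3] --1-
Prime implicants: --1-, -0-1, 0--1, 01--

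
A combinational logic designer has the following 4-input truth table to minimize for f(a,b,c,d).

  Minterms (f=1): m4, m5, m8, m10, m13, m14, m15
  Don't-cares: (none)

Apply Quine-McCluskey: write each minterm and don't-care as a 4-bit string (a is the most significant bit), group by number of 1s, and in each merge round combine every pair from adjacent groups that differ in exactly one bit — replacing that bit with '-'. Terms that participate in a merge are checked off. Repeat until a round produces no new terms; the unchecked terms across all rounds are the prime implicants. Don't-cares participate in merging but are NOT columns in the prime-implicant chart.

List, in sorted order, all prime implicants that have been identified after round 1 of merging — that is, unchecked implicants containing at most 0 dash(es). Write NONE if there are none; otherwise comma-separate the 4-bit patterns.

size-2^0 implicants → 0100(✓)  0101(✓)  1000(✓)  1010(✓)  1101(✓)  1110(✓)  1111(✓)
size-2^1 implicants → -101  010-  1-10  10-0  11-1  111-
Unchecked terms (primes): -101, 010-, 1-10, 10-0, 11-1, 111-

NONE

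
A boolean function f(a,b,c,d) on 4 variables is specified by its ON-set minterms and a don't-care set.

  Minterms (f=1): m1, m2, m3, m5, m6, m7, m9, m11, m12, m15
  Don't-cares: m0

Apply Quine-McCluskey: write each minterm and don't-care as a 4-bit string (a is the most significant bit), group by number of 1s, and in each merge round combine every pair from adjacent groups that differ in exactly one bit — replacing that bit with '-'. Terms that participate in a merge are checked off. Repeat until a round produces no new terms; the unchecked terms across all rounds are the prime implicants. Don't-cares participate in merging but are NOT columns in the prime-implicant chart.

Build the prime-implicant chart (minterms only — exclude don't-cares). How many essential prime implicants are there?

[col 0] 0000*, 0001*, 0010*, 0011*, 0101*, 0110*, 0111*, 1001*, 1011*, 1100, 1111*
[col 1] -001*, -011*, -111*, 0-01*, 0-10*, 0-11*, 00-0*, 00-1*, 000-*, 001-*, 01-1*, 011-*, 1-11*, 10-1*
[col 2] --11, -0-1, 0--1, 0-1-, 00--
Prime implicants: --11, -0-1, 0--1, 0-1-, 00--, 1100
PI chart (minterm → PIs covering it):
  1 | -0-1,0--1,00--
  2 | 0-1-,00--
  3 | --11,-0-1,0--1,0-1-,00--
  5 | 0--1  (sole → essential)
  6 | 0-1-  (sole → essential)
  7 | --11,0--1,0-1-
  9 | -0-1  (sole → essential)
  11 | --11,-0-1
  12 | 1100  (sole → essential)
  15 | --11  (sole → essential)
Essential prime implicants: --11, -0-1, 0--1, 0-1-, 1100

5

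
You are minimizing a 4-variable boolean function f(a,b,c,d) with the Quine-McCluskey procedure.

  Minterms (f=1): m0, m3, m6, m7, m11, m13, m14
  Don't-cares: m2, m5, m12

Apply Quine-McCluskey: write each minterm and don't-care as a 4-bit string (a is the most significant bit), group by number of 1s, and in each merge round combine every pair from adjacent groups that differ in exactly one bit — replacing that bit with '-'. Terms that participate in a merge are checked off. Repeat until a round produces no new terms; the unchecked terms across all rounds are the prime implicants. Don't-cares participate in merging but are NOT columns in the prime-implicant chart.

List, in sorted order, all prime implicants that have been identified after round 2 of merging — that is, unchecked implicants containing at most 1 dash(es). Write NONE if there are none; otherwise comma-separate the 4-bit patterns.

[col 0] 0000*, 0010*, 0011*, 0101*, 0110*, 0111*, 1011*, 1100*, 1101*, 1110*
[col 1] -011, -101, -110, 0-10*, 0-11*, 00-0, 001-*, 01-1, 011-*, 11-0, 110-
[col 2] 0-1-
Prime implicants: -011, -101, -110, 0-1-, 00-0, 01-1, 11-0, 110-

-011, -101, -110, 00-0, 01-1, 11-0, 110-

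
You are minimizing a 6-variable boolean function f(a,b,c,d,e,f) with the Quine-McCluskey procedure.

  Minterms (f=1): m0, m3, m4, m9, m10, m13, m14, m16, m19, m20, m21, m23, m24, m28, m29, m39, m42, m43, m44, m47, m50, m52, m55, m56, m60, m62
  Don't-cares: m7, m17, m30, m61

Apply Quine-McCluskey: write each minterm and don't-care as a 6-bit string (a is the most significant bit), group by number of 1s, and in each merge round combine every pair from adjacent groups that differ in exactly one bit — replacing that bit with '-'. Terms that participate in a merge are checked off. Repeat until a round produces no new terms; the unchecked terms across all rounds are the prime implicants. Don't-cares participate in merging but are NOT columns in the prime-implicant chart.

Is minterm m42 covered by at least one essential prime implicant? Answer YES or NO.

[col 0] 000000*, 000011*, 000100*, 000111*, 001001*, 001010*, 001101*, 001110*, 010000*, 010001*, 010011*, 010100*, 010101*, 010111*, 011000*, 011100*, 011101*, 011110*, 100111*, 101010*, 101011*, 101100*, 101111*, 110010, 110100*, 110111*, 111000*, 111100*, 111101*, 111110*
[col 1] -00111*, -01010, -10100*, -10111*, -11000*, -11100*, -11101*, -11110*, 0-0000*, 0-0011*, 0-0100*, 0-0111*, 0-1101, 0-1110, 000-00*, 000-11*, 001-01, 001-10, 01-000*, 01-100*, 01-101*, 010-00*, 010-01*, 010-11*, 0100-1*, 01000-*, 0101-1*, 01010-*, 011-00*, 0111-0*, 01110-*, 1-0111*, 1-1100, 10-111, 101-11, 10101-, 11-100*, 111-00*, 1111-0*, 11110-*
[col 2] --0111, -1-100, -11-00, -111-0, -1110-, 0-0-00, 0-0-11, 01--00, 01-10-, 010--1, 010-0-
Prime implicants: --0111, -01010, -1-100, -11-00, -111-0, -1110-, 0-0-00, 0-0-11, 0-1101, 0-1110, 001-01, 001-10, 01--00, 01-10-, 010--1, 010-0-, 1-1100, 10-111, 101-11, 10101-, 110010
PI chart (minterm → PIs covering it):
  0 | 0-0-00  (sole → essential)
  3 | 0-0-11  (sole → essential)
  4 | 0-0-00  (sole → essential)
  9 | 001-01  (sole → essential)
  10 | -01010,001-10
  13 | 0-1101,001-01
  14 | 0-1110,001-10
  16 | 0-0-00,01--00,010-0-
  19 | 0-0-11,010--1
  20 | -1-100,0-0-00,01--00,01-10-,010-0-
  21 | 01-10-,010--1,010-0-
  23 | --0111,0-0-11,010--1
  24 | -11-00,01--00
  28 | -1-100,-11-00,-111-0,-1110-,01--00,01-10-
  29 | -1110-,0-1101,01-10-
  39 | --0111,10-111
  42 | -01010,10101-
  43 | 101-11,10101-
  44 | 1-1100  (sole → essential)
  47 | 10-111,101-11
  50 | 110010  (sole → essential)
  52 | -1-100  (sole → essential)
  55 | --0111  (sole → essential)
  56 | -11-00  (sole → essential)
  60 | -1-100,-11-00,-111-0,-1110-,1-1100
  62 | -111-0  (sole → essential)
Essential prime implicants: --0111, -1-100, -11-00, -111-0, 0-0-00, 0-0-11, 001-01, 1-1100, 110010

NO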